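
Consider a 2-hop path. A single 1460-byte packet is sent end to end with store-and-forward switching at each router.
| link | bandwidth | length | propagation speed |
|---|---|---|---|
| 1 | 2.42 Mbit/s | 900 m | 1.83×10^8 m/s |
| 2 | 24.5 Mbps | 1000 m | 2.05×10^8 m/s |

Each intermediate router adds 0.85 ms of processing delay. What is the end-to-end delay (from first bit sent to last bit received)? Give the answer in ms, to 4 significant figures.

6.163 ms

L = 1460 × 8 = 11680 bits.
Transmission delays (L/R per hop): 4.82645, 0.476735 ms; sum = 5.30318 ms.
Propagation delays (d/s per hop): 0.00491803, 0.00487805 ms; sum = 0.00979608 ms.
Processing at 1 router(s): 1 × 0.85 ms = 0.85 ms.
End-to-end = 6.163 ms.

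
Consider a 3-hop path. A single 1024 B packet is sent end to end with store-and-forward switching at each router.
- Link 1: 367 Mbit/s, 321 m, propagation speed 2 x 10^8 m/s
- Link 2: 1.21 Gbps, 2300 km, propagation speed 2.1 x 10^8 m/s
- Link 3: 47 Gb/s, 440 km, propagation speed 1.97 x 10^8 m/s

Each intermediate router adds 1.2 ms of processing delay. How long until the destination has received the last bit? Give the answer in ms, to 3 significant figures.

15.6 ms

L = 1024 × 8 = 8192 bits.
Transmission delays (L/R per hop): 0.0223215, 0.00677025, 0.000174298 ms; sum = 0.0292661 ms.
Propagation delays (d/s per hop): 0.001605, 10.9524, 2.2335 ms; sum = 13.1875 ms.
Processing at 2 router(s): 2 × 1.2 ms = 2.4 ms.
End-to-end = 15.6 ms.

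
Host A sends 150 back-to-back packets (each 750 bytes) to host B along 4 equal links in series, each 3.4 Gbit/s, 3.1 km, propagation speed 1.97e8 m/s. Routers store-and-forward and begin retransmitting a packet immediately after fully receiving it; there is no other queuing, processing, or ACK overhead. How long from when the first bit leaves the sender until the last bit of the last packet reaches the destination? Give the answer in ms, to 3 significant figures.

0.333 ms

Per-hop transmission t_tx = L/R = 6000/3400000000 = 0.00176471 ms.
Per-hop propagation t_prop = 3100/197000000 = 0.015736 ms.
Pipeline fill: first packet needs 4·t_tx to clear all hops; remaining 149 packets each add one t_tx.
Total = (4+150-1)·t_tx + 4·t_prop = 153·0.00176471 + 4·0.015736 = 0.333 ms.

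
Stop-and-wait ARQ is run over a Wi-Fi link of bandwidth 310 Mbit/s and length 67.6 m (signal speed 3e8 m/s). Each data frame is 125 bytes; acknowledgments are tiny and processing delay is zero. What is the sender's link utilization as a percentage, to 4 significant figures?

t_tx = L/R = 1000/310000000 = 3.22581e-06 s.
t_prop = 67.6/300000000 = 2.25333e-07 s; RTT = 4.50667e-07 s.
Cycle = t_tx + RTT = 3.67647e-06 s.
Utilization = t_tx / cycle = 3.22581e-06/3.67647e-06 = 87.74 %.

87.74 %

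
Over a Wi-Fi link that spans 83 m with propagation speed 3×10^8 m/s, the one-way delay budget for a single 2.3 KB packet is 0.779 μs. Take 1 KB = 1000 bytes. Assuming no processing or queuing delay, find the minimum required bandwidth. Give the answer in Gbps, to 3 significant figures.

36.6 Gbps

L = 18400 bits.
Propagation delay = 83 / 300000000 = 0.276667 μs.
Transmission budget = 0.779 − 0.276667 = 0.502333 μs.
R ≥ L / t_tx = 18400 bits / 5.02333e-07 s = 36.6 Gbps.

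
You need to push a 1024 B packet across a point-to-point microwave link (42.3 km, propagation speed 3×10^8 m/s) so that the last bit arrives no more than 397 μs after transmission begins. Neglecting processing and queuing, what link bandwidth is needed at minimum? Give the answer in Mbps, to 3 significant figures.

32.0 Mbps

L = 8192 bits.
Propagation delay = 42300 / 300000000 = 141 μs.
Transmission budget = 397 − 141 = 256 μs.
R ≥ L / t_tx = 8192 bits / 0.000256 s = 32.0 Mbps.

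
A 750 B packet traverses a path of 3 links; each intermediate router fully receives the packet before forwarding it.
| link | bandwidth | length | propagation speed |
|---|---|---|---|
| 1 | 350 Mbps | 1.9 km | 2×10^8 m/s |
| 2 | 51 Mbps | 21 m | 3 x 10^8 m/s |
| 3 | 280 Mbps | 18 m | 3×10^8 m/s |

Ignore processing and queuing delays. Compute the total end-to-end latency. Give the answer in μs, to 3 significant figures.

L = 750 × 8 = 6000 bits.
Transmission delays (L/R per hop): 17.1429, 117.647, 21.4286 μs; sum = 156.218 μs.
Propagation delays (d/s per hop): 9.5, 0.07, 0.06 μs; sum = 9.63 μs.
End-to-end = 166 μs.

166 μs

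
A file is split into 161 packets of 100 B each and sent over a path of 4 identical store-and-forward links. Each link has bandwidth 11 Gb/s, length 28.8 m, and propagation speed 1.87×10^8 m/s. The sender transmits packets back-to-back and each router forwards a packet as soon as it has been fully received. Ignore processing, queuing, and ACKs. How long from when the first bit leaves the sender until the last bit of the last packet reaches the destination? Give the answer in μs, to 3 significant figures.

12.5 μs

Per-hop transmission t_tx = L/R = 800/11000000000 = 0.0727273 μs.
Per-hop propagation t_prop = 28.8/187000000 = 0.154011 μs.
Pipeline fill: first packet needs 4·t_tx to clear all hops; remaining 160 packets each add one t_tx.
Total = (4+161-1)·t_tx + 4·t_prop = 164·0.0727273 + 4·0.154011 = 12.5 μs.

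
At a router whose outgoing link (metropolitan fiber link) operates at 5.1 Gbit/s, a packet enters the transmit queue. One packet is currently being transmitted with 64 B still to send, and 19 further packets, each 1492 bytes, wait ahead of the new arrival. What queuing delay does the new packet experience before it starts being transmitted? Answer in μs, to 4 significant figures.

Each queued packet: L/R = 11936/5100000000 = 2.34039 μs.
19 queued → 44.4675 μs.
Plus remaining 512 bits of current packet: 0.100392 μs.
Queuing delay = 44.57 μs.

44.57 μs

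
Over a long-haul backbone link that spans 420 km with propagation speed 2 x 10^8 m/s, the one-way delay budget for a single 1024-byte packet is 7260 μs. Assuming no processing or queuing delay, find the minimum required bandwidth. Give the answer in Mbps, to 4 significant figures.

1.588 Mbps

L = 8192 bits.
Propagation delay = 420000 / 200000000 = 2100 μs.
Transmission budget = 7260 − 2100 = 5160 μs.
R ≥ L / t_tx = 8192 bits / 0.00516 s = 1.588 Mbps.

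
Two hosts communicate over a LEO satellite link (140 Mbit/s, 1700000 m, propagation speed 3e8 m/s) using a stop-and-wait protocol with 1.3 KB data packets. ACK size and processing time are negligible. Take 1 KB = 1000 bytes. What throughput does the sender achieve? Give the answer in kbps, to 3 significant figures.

t_tx = L/R = 10400/140000000 = 7.42857e-05 s.
t_prop = 1700000/300000000 = 0.00566667 s; RTT = 0.0113333 s.
Cycle = t_tx + RTT = 0.0114076 s.
Throughput = L / cycle = 10400 / 0.0114076 = 912 kbps.

912 kbps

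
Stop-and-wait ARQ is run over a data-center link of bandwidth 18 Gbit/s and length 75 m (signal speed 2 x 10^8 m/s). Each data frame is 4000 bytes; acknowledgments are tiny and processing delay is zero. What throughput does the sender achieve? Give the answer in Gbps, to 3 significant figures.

12.7 Gbps

t_tx = L/R = 32000/18000000000 = 1.77778e-06 s.
t_prop = 75/200000000 = 3.75e-07 s; RTT = 7.5e-07 s.
Cycle = t_tx + RTT = 2.52778e-06 s.
Throughput = L / cycle = 32000 / 2.52778e-06 = 12.7 Gbps.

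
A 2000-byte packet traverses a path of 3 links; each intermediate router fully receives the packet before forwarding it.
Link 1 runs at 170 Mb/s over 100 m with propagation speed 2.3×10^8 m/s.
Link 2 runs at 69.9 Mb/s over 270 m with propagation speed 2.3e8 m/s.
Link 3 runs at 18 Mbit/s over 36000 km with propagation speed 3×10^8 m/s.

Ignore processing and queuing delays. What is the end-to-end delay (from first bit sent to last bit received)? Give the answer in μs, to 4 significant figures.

L = 2000 × 8 = 16000 bits.
Transmission delays (L/R per hop): 94.1176, 228.898, 888.889 μs; sum = 1211.9 μs.
Propagation delays (d/s per hop): 0.434783, 1.17391, 120000 μs; sum = 120002 μs.
End-to-end = 121200 μs.

121200 μs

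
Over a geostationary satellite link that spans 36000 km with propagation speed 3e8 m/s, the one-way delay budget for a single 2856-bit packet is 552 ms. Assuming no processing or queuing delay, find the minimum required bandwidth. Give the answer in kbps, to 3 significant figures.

6.61 kbps

Propagation delay = 36000000 / 300000000 = 120 ms.
Transmission budget = 552 − 120 = 432 ms.
R ≥ L / t_tx = 2856 bits / 0.432 s = 6.61 kbps.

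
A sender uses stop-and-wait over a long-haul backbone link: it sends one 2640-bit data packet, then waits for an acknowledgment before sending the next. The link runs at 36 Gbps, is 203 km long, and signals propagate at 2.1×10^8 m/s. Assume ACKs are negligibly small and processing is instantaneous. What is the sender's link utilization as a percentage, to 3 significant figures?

0.00379 %

t_tx = L/R = 2640/36000000000 = 7.33333e-08 s.
t_prop = 203000/210000000 = 0.000966667 s; RTT = 0.00193333 s.
Cycle = t_tx + RTT = 0.00193341 s.
Utilization = t_tx / cycle = 7.33333e-08/0.00193341 = 0.00379 %.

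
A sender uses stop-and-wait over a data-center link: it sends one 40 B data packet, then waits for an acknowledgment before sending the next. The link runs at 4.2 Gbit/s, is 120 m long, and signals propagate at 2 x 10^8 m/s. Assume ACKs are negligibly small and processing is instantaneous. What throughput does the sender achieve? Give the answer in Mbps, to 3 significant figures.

t_tx = L/R = 320/4200000000 = 7.61905e-08 s.
t_prop = 120/200000000 = 6e-07 s; RTT = 1.2e-06 s.
Cycle = t_tx + RTT = 1.27619e-06 s.
Throughput = L / cycle = 320 / 1.27619e-06 = 251 Mbps.

251 Mbps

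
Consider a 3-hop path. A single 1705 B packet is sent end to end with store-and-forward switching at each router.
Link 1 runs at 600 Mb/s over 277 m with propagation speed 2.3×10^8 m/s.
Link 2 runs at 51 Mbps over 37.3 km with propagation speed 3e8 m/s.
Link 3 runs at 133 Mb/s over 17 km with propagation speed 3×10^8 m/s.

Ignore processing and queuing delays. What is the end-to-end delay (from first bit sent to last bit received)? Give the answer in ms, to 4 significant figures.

L = 1705 × 8 = 13640 bits.
Transmission delays (L/R per hop): 0.0227333, 0.267451, 0.102556 ms; sum = 0.392741 ms.
Propagation delays (d/s per hop): 0.00120435, 0.124333, 0.0566667 ms; sum = 0.182204 ms.
End-to-end = 0.5749 ms.

0.5749 ms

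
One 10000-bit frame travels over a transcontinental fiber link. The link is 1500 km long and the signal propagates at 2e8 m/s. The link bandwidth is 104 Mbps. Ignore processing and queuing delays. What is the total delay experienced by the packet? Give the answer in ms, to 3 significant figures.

7.60 ms

Transmission delay = L/R = 10000 / 104000000 = 0.0961538 ms.
Propagation delay = d/s = 1500000 m / 200000000 m/s = 7.5 ms.
Total = 7.60 ms.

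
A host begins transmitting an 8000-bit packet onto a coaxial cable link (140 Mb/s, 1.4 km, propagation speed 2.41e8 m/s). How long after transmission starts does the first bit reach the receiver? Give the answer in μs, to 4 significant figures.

First bit experiences only propagation delay: d/s = 1400/241000000 = 5.809 μs.

5.809 μs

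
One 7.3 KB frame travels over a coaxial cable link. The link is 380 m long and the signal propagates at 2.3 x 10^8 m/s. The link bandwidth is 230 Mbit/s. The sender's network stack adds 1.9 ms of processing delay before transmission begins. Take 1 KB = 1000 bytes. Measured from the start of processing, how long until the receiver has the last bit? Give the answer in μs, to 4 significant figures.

L = 58400 bits.
Transmission delay = L/R = 58400 / 230000000 = 253.913 μs.
Propagation delay = d/s = 380 m / 2.3e+08 m/s = 1.65217 μs.
Plus processing delay 1.9 ms = 1900 μs.
Total = 2156 μs.

2156 μs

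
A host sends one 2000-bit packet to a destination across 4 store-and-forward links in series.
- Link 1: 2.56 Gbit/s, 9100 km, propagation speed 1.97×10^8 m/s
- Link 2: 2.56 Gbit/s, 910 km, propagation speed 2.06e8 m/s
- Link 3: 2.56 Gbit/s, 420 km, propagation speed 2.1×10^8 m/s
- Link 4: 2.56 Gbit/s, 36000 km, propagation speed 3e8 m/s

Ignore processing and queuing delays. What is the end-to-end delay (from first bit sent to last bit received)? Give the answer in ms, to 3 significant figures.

Transmission delay per hop = L/R = 2000/2560000000 = 0.00078125 ms; 4 hops → 0.003125 ms.
Propagation delays (d/s per hop): 46.1929, 4.41748, 2, 120 ms; sum = 172.61 ms.
End-to-end = 173 ms.

173 ms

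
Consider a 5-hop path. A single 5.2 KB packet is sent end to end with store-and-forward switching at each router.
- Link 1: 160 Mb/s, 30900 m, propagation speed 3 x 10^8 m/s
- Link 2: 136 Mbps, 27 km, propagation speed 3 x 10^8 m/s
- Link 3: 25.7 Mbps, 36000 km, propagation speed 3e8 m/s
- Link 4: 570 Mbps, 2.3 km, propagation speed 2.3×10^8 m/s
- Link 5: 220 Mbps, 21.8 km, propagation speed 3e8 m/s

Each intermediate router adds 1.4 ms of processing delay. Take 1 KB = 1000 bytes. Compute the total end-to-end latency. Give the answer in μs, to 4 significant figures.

128300 μs

L = 41600 bits.
Transmission delays (L/R per hop): 260, 305.882, 1618.68, 72.9825, 189.091 μs; sum = 2446.63 μs.
Propagation delays (d/s per hop): 103, 90, 120000, 10, 72.6667 μs; sum = 120276 μs.
Processing at 4 router(s): 4 × 1.4 ms = 5600 μs.
End-to-end = 128300 μs.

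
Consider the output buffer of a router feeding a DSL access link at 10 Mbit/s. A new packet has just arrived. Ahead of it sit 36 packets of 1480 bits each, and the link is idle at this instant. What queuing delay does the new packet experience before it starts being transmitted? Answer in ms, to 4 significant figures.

Each queued packet: L/R = 1480/10000000 = 0.148 ms.
36 queued → 5.328 ms.
Queuing delay = 5.328 ms.

5.328 ms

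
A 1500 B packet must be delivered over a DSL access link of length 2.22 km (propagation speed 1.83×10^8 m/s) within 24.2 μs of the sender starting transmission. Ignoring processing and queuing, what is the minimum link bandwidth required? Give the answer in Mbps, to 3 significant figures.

L = 12000 bits.
Propagation delay = 2220 / 183000000 = 12.1311 μs.
Transmission budget = 24.2 − 12.1311 = 12.0689 μs.
R ≥ L / t_tx = 12000 bits / 1.20689e-05 s = 994 Mbps.

994 Mbps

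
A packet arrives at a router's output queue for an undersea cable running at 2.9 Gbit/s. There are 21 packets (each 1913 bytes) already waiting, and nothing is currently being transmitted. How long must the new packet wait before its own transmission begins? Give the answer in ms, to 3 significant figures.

Each queued packet: L/R = 15304/2900000000 = 0.00527724 ms.
21 queued → 0.110822 ms.
Queuing delay = 0.111 ms.

0.111 ms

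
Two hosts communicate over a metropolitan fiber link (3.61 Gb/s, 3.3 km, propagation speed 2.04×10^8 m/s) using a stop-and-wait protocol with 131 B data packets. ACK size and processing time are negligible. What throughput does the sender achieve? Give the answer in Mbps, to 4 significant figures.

t_tx = L/R = 1048/3610000000 = 2.90305e-07 s.
t_prop = 3300/204000000 = 1.61765e-05 s; RTT = 3.23529e-05 s.
Cycle = t_tx + RTT = 3.26432e-05 s.
Throughput = L / cycle = 1048 / 3.26432e-05 = 32.10 Mbps.

32.10 Mbps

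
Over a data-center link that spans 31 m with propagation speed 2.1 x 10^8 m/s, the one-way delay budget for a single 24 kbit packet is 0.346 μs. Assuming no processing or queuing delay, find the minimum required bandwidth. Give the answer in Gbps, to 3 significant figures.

Propagation delay = 31 / 210000000 = 0.147619 μs.
Transmission budget = 0.346 − 0.147619 = 0.198381 μs.
R ≥ L / t_tx = 24000 bits / 1.98381e-07 s = 121 Gbps.

121 Gbps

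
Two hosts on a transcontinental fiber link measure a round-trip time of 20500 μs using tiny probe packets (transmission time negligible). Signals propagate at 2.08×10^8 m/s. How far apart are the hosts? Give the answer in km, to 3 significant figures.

One-way propagation = RTT/2 = 10250 μs.
d = s × t = 208000000 × 0.01025 = 2130 km.

2130 km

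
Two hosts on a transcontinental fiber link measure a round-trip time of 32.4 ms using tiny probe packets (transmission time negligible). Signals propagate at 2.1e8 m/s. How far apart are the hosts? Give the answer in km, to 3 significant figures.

3400 km

One-way propagation = RTT/2 = 16.2 ms.
d = s × t = 210000000 × 0.0162 = 3400 km.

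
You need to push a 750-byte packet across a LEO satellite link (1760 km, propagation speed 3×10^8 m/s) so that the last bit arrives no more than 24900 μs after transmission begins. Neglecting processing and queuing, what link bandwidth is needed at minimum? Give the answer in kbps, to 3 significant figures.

315 kbps

L = 6000 bits.
Propagation delay = 1760000 / 300000000 = 5866.67 μs.
Transmission budget = 24900 − 5866.67 = 19033.3 μs.
R ≥ L / t_tx = 6000 bits / 0.0190333 s = 315 kbps.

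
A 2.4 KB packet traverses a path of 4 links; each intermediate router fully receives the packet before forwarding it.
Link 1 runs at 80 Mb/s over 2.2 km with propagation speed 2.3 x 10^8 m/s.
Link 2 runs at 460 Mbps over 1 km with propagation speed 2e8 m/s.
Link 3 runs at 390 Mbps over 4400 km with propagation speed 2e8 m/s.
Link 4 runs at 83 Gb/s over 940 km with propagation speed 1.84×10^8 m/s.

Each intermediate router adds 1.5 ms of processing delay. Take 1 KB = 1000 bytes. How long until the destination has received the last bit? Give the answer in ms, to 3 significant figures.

32.0 ms

L = 19200 bits.
Transmission delays (L/R per hop): 0.24, 0.0417391, 0.0492308, 0.000231325 ms; sum = 0.331201 ms.
Propagation delays (d/s per hop): 0.00956522, 0.005, 22, 5.1087 ms; sum = 27.1233 ms.
Processing at 3 router(s): 3 × 1.5 ms = 4.5 ms.
End-to-end = 32.0 ms.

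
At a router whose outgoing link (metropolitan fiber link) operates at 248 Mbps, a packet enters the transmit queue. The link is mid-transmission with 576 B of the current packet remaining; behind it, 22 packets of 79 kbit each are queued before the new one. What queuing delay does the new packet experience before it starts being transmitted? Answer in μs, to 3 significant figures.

7030 μs

Each queued packet: L/R = 79000/248000000 = 318.548 μs.
22 queued → 7008.06 μs.
Plus remaining 4608 bits of current packet: 18.5806 μs.
Queuing delay = 7030 μs.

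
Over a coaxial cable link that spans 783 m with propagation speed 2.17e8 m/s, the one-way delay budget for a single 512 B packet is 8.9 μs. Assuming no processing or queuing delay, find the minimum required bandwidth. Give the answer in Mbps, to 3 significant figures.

774 Mbps

L = 4096 bits.
Propagation delay = 783 / 217000000 = 3.60829 μs.
Transmission budget = 8.9 − 3.60829 = 5.29171 μs.
R ≥ L / t_tx = 4096 bits / 5.29171e-06 s = 774 Mbps.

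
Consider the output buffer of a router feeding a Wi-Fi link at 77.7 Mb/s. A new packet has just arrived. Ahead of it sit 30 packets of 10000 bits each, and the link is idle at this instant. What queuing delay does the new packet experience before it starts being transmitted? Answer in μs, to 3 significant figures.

3860 μs

Each queued packet: L/R = 10000/77700000 = 128.7 μs.
30 queued → 3861 μs.
Queuing delay = 3860 μs.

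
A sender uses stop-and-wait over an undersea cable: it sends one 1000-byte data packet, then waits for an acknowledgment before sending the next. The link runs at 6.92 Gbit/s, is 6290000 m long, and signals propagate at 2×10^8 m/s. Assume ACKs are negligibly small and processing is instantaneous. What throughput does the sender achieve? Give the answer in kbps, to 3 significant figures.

t_tx = L/R = 8000/6920000000 = 1.15607e-06 s.
t_prop = 6290000/200000000 = 0.03145 s; RTT = 0.0629 s.
Cycle = t_tx + RTT = 0.0629012 s.
Throughput = L / cycle = 8000 / 0.0629012 = 127 kbps.

127 kbps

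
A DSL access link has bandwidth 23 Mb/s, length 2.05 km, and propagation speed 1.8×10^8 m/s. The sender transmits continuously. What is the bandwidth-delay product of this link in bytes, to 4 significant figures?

32.74 bytes

Propagation delay = 2050 / 180000000 = 1.13889e-05 s.
BDP = R × t_prop = 23000000 × 1.13889e-05 = 261.944 bits.
In bytes: 261.944/8 = 32.74 bytes.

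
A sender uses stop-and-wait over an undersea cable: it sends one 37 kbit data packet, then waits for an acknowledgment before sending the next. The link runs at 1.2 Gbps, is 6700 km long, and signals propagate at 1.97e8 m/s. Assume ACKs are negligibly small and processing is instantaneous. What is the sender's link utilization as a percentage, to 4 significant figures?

0.04531 %

t_tx = L/R = 37000/1200000000 = 3.08333e-05 s.
t_prop = 6700000/197000000 = 0.0340102 s; RTT = 0.0680203 s.
Cycle = t_tx + RTT = 0.0680511 s.
Utilization = t_tx / cycle = 3.08333e-05/0.0680511 = 0.04531 %.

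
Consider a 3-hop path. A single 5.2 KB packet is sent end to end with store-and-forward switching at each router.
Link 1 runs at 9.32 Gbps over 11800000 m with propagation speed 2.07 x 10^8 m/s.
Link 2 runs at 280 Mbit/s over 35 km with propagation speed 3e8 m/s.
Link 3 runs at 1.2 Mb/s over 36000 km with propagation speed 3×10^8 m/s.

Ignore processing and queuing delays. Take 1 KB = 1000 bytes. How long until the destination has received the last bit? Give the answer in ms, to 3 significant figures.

L = 41600 bits.
Transmission delays (L/R per hop): 0.00446352, 0.148571, 34.6667 ms; sum = 34.8197 ms.
Propagation delays (d/s per hop): 57.0048, 0.116667, 120 ms; sum = 177.121 ms.
End-to-end = 212 ms.

212 ms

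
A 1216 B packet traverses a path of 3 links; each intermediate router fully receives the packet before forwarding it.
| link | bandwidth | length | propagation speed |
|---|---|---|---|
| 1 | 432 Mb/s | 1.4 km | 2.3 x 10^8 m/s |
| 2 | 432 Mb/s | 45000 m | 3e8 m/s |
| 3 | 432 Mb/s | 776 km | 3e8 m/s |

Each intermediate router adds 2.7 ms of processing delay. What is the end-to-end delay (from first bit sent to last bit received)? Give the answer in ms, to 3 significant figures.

L = 1216 × 8 = 9728 bits.
Transmission delay per hop = L/R = 9728/432000000 = 0.0225185 ms; 3 hops → 0.0675556 ms.
Propagation delays (d/s per hop): 0.00608696, 0.15, 2.58667 ms; sum = 2.74275 ms.
Processing at 2 router(s): 2 × 2.7 ms = 5.4 ms.
End-to-end = 8.21 ms.

8.21 ms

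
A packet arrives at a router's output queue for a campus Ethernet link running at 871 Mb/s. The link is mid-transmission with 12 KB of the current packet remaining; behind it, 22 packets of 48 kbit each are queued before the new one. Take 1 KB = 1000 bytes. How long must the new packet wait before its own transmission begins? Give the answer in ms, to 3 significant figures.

1.32 ms

Each queued packet: L/R = 48000/871000000 = 0.0551091 ms.
22 queued → 1.2124 ms.
Plus remaining 96000 bits of current packet: 0.110218 ms.
Queuing delay = 1.32 ms.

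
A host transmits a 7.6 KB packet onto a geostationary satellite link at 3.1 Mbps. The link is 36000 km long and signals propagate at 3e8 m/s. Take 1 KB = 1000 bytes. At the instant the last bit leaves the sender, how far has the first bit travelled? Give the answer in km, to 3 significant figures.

5880 km

t_tx = L/R = 60800/3100000 = 0.0196129 s.
Distance = s × t_tx = 300000000 × 0.0196129 = 5880 km.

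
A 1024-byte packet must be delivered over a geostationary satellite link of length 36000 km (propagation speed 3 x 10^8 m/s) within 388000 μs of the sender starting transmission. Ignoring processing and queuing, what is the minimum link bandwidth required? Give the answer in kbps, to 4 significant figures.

30.57 kbps

L = 8192 bits.
Propagation delay = 36000000 / 300000000 = 120000 μs.
Transmission budget = 388000 − 120000 = 268000 μs.
R ≥ L / t_tx = 8192 bits / 0.268 s = 30.57 kbps.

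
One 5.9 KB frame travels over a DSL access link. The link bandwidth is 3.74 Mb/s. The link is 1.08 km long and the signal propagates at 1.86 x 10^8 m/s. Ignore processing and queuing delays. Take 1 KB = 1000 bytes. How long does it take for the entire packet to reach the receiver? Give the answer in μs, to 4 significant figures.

L = 47200 bits.
Transmission delay = L/R = 47200 / 3740000 = 12620.3 μs.
Propagation delay = d/s = 1080 m / 186000000 m/s = 5.80645 μs.
Total = 12630 μs.

12630 μs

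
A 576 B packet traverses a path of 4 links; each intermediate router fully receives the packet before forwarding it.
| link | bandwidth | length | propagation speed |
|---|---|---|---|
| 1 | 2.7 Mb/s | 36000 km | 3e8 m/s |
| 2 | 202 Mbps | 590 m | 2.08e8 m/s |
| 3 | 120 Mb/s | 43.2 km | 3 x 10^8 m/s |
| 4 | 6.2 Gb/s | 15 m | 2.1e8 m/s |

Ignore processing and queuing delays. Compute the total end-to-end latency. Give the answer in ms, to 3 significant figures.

122 ms

L = 576 × 8 = 4608 bits.
Transmission delays (L/R per hop): 1.70667, 0.0228119, 0.0384, 0.000743226 ms; sum = 1.76862 ms.
Propagation delays (d/s per hop): 120, 0.00283654, 0.144, 7.14286e-05 ms; sum = 120.147 ms.
End-to-end = 122 ms.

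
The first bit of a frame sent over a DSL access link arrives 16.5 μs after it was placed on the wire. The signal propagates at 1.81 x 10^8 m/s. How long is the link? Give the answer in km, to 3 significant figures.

2.99 km

d = s × t_prop = 181000000 × 1.65e-05 = 2.99 km.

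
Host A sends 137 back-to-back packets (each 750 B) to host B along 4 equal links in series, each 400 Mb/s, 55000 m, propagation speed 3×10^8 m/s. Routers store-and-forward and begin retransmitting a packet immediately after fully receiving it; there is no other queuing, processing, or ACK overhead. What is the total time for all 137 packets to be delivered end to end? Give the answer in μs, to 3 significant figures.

Per-hop transmission t_tx = L/R = 6000/400000000 = 15 μs.
Per-hop propagation t_prop = 55000/300000000 = 183.333 μs.
Pipeline fill: first packet needs 4·t_tx to clear all hops; remaining 136 packets each add one t_tx.
Total = (4+137-1)·t_tx + 4·t_prop = 140·15 + 4·183.333 = 2830 μs.

2830 μs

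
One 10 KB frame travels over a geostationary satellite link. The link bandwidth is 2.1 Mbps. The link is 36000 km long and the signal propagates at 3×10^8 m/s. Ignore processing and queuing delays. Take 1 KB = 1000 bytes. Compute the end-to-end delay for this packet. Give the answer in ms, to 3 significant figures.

L = 80000 bits.
Transmission delay = L/R = 80000 / 2100000 = 38.0952 ms.
Propagation delay = d/s = 36000000 m / 300000000 m/s = 120 ms.
Total = 158 ms.

158 ms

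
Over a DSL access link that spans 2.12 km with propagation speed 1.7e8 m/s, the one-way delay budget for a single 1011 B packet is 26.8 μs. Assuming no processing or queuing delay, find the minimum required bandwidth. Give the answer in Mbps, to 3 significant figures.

L = 8088 bits.
Propagation delay = 2120 / 170000000 = 12.4706 μs.
Transmission budget = 26.8 − 12.4706 = 14.3294 μs.
R ≥ L / t_tx = 8088 bits / 1.43294e-05 s = 564 Mbps.

564 Mbps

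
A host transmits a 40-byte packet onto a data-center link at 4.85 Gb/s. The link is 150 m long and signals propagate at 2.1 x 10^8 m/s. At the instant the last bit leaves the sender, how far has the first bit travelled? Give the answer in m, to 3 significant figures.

13.9 m

t_tx = L/R = 320/4850000000 = 6.59794e-08 s.
Distance = s × t_tx = 210000000 × 6.59794e-08 = 13.9 m.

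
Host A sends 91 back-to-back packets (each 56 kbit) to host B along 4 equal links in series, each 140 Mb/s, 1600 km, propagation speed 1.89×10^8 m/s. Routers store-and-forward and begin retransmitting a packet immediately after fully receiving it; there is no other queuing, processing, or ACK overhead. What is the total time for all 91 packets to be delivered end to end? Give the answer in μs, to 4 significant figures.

71460 μs

Per-hop transmission t_tx = L/R = 56000/140000000 = 400 μs.
Per-hop propagation t_prop = 1600000/189000000 = 8465.61 μs.
Pipeline fill: first packet needs 4·t_tx to clear all hops; remaining 90 packets each add one t_tx.
Total = (4+91-1)·t_tx + 4·t_prop = 94·400 + 4·8465.61 = 71460 μs.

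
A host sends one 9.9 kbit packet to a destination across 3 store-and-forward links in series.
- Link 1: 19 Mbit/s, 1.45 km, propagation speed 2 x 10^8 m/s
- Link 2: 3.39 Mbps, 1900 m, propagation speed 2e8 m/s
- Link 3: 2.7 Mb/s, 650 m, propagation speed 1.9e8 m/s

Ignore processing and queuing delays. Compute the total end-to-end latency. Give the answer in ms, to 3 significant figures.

L = 9900 bits.
Transmission delays (L/R per hop): 0.521053, 2.92035, 3.66667 ms; sum = 7.10807 ms.
Propagation delays (d/s per hop): 0.00725, 0.0095, 0.00342105 ms; sum = 0.0201711 ms.
End-to-end = 7.13 ms.

7.13 ms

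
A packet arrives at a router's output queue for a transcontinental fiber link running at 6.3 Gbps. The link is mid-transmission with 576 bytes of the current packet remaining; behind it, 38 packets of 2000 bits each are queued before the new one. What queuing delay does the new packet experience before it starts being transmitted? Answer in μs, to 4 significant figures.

Each queued packet: L/R = 2000/6300000000 = 0.31746 μs.
38 queued → 12.0635 μs.
Plus remaining 4608 bits of current packet: 0.731429 μs.
Queuing delay = 12.79 μs.

12.79 μs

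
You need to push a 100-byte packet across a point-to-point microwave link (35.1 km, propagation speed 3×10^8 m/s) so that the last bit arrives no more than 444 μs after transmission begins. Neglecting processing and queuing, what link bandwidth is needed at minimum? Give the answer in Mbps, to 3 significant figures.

2.45 Mbps

L = 800 bits.
Propagation delay = 35100 / 300000000 = 117 μs.
Transmission budget = 444 − 117 = 327 μs.
R ≥ L / t_tx = 800 bits / 0.000327 s = 2.45 Mbps.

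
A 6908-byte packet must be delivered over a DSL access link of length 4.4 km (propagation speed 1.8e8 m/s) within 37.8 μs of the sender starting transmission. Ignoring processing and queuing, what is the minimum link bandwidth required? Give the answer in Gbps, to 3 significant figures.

L = 55264 bits.
Propagation delay = 4400 / 180000000 = 24.4444 μs.
Transmission budget = 37.8 − 24.4444 = 13.3556 μs.
R ≥ L / t_tx = 55264 bits / 1.33556e-05 s = 4.14 Gbps.

4.14 Gbps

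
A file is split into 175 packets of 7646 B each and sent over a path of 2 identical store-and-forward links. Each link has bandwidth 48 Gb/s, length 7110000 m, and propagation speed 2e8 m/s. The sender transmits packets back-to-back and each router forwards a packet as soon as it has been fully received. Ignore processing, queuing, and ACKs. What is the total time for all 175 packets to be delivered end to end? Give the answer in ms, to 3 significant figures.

Per-hop transmission t_tx = L/R = 61168/48000000000 = 0.00127433 ms.
Per-hop propagation t_prop = 7110000/200000000 = 35.55 ms.
Pipeline fill: first packet needs 2·t_tx to clear all hops; remaining 174 packets each add one t_tx.
Total = (2+175-1)·t_tx + 2·t_prop = 176·0.00127433 + 2·35.55 = 71.3 ms.

71.3 ms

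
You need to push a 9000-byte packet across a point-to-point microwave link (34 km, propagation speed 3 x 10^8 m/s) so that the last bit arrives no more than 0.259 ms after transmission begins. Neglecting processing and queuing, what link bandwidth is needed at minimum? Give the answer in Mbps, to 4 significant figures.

L = 72000 bits.
Propagation delay = 34000 / 300000000 = 0.113333 ms.
Transmission budget = 0.259 − 0.113333 = 0.145667 ms.
R ≥ L / t_tx = 72000 bits / 0.000145667 s = 494.3 Mbps.

494.3 Mbps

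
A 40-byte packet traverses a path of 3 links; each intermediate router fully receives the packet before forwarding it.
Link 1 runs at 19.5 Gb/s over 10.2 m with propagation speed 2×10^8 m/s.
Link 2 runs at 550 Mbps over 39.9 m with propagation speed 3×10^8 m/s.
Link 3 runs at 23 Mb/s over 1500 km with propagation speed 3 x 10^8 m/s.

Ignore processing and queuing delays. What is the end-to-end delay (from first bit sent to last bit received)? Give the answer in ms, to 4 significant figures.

5.015 ms

L = 40 × 8 = 320 bits.
Transmission delays (L/R per hop): 1.64103e-05, 0.000581818, 0.013913 ms; sum = 0.0145113 ms.
Propagation delays (d/s per hop): 5.1e-05, 0.000133, 5 ms; sum = 5.00018 ms.
End-to-end = 5.015 ms.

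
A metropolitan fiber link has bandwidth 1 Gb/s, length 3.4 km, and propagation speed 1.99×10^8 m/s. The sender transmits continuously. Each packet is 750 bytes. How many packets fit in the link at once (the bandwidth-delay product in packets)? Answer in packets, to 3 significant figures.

Propagation delay = 3400 / 199000000 = 1.70854e-05 s.
BDP = R × t_prop = 1000000000 × 1.70854e-05 = 17085.4 bits.
In packets of 6000 bits: 2.85 packets.

2.85 packets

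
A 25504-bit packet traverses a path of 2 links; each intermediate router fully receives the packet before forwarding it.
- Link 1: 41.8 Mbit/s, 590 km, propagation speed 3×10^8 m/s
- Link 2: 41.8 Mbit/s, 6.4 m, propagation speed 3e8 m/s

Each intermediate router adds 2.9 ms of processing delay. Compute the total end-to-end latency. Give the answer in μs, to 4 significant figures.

6087 μs

Transmission delay per hop = L/R = 25504/41800000 = 610.144 μs; 2 hops → 1220.29 μs.
Propagation delays (d/s per hop): 1966.67, 0.0213333 μs; sum = 1966.69 μs.
Processing at 1 router(s): 1 × 2.9 ms = 2900 μs.
End-to-end = 6087 μs.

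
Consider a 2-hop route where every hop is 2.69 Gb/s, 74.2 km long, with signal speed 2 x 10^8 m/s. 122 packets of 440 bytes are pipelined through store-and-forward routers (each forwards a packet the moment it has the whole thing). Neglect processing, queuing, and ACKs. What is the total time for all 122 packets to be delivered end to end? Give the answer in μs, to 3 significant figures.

Per-hop transmission t_tx = L/R = 3520/2690000000 = 1.30855 μs.
Per-hop propagation t_prop = 74200/200000000 = 371 μs.
Pipeline fill: first packet needs 2·t_tx to clear all hops; remaining 121 packets each add one t_tx.
Total = (2+122-1)·t_tx + 2·t_prop = 123·1.30855 + 2·371 = 903 μs.

903 μs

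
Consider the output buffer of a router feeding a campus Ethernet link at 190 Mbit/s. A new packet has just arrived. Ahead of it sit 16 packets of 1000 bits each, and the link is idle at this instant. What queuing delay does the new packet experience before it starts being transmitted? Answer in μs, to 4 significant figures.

84.21 μs

Each queued packet: L/R = 1000/190000000 = 5.26316 μs.
16 queued → 84.2105 μs.
Queuing delay = 84.21 μs.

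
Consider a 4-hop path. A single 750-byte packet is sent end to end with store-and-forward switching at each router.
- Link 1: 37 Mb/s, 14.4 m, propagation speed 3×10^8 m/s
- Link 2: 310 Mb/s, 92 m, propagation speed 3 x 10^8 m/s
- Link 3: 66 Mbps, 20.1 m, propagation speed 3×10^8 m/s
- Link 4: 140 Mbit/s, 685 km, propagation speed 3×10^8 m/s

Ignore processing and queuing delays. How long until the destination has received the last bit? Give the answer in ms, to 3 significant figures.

2.60 ms

L = 750 × 8 = 6000 bits.
Transmission delays (L/R per hop): 0.162162, 0.0193548, 0.0909091, 0.0428571 ms; sum = 0.315283 ms.
Propagation delays (d/s per hop): 4.8e-05, 0.000306667, 6.7e-05, 2.28333 ms; sum = 2.28376 ms.
End-to-end = 2.60 ms.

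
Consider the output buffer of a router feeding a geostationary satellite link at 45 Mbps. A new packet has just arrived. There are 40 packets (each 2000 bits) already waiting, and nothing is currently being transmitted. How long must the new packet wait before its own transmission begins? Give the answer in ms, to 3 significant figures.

1.78 ms

Each queued packet: L/R = 2000/45000000 = 0.0444444 ms.
40 queued → 1.77778 ms.
Queuing delay = 1.78 ms.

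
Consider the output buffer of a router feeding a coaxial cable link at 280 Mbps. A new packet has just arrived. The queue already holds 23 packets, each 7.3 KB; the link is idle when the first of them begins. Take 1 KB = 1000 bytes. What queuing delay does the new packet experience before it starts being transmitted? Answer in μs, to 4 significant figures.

Each queued packet: L/R = 58400/280000000 = 208.571 μs.
23 queued → 4797.14 μs.
Queuing delay = 4797 μs.

4797 μs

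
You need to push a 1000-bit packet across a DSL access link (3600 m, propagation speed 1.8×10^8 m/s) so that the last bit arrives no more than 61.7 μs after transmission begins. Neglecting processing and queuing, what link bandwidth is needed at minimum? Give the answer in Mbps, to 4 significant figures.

23.98 Mbps

Propagation delay = 3600 / 180000000 = 20 μs.
Transmission budget = 61.7 − 20 = 41.7 μs.
R ≥ L / t_tx = 1000 bits / 4.17e-05 s = 23.98 Mbps.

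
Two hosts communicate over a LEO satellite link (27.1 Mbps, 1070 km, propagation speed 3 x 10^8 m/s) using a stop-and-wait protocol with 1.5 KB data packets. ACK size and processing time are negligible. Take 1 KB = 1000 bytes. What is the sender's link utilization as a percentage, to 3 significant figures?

t_tx = L/R = 12000/27100000 = 0.000442804 s.
t_prop = 1070000/300000000 = 0.00356667 s; RTT = 0.00713333 s.
Cycle = t_tx + RTT = 0.00757614 s.
Utilization = t_tx / cycle = 0.000442804/0.00757614 = 5.84 %.

5.84 %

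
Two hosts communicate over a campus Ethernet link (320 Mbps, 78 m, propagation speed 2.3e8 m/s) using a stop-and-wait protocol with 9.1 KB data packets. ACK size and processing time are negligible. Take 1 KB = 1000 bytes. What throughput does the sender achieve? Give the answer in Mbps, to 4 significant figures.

t_tx = L/R = 72800/320000000 = 0.0002275 s.
t_prop = 78/2.3e+08 = 3.3913e-07 s; RTT = 6.78261e-07 s.
Cycle = t_tx + RTT = 0.000228178 s.
Throughput = L / cycle = 72800 / 0.000228178 = 319.0 Mbps.

319.0 Mbps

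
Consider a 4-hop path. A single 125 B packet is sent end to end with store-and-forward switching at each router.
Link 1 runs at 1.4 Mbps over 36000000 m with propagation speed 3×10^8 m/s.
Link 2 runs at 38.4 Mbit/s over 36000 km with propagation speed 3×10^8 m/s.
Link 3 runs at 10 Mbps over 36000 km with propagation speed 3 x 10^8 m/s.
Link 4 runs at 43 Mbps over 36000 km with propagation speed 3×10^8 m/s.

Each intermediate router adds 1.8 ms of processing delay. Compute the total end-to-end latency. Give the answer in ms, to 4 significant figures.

486.3 ms

L = 125 × 8 = 1000 bits.
Transmission delays (L/R per hop): 0.714286, 0.0260417, 0.1, 0.0232558 ms; sum = 0.863583 ms.
Propagation delays (d/s per hop): 120, 120, 120, 120 ms; sum = 480 ms.
Processing at 3 router(s): 3 × 1.8 ms = 5.4 ms.
End-to-end = 486.3 ms.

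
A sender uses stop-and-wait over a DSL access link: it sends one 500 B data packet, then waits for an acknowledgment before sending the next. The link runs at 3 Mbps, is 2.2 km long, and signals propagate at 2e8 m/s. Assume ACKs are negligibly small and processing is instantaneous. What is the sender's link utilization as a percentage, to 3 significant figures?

t_tx = L/R = 4000/3000000 = 0.00133333 s.
t_prop = 2200/200000000 = 1.1e-05 s; RTT = 2.2e-05 s.
Cycle = t_tx + RTT = 0.00135533 s.
Utilization = t_tx / cycle = 0.00133333/0.00135533 = 98.4 %.

98.4 %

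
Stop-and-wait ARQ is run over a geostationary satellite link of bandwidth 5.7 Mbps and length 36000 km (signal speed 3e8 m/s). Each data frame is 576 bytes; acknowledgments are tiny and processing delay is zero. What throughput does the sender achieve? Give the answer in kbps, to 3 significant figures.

t_tx = L/R = 4608/5700000 = 0.000808421 s.
t_prop = 36000000/300000000 = 0.12 s; RTT = 0.24 s.
Cycle = t_tx + RTT = 0.240808 s.
Throughput = L / cycle = 4608 / 0.240808 = 19.1 kbps.

19.1 kbps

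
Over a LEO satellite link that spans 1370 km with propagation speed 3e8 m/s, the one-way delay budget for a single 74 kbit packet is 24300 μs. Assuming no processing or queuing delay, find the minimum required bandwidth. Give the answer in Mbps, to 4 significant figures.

Propagation delay = 1370000 / 300000000 = 4566.67 μs.
Transmission budget = 24300 − 4566.67 = 19733.3 μs.
R ≥ L / t_tx = 74000 bits / 0.0197333 s = 3.750 Mbps.

3.750 Mbps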